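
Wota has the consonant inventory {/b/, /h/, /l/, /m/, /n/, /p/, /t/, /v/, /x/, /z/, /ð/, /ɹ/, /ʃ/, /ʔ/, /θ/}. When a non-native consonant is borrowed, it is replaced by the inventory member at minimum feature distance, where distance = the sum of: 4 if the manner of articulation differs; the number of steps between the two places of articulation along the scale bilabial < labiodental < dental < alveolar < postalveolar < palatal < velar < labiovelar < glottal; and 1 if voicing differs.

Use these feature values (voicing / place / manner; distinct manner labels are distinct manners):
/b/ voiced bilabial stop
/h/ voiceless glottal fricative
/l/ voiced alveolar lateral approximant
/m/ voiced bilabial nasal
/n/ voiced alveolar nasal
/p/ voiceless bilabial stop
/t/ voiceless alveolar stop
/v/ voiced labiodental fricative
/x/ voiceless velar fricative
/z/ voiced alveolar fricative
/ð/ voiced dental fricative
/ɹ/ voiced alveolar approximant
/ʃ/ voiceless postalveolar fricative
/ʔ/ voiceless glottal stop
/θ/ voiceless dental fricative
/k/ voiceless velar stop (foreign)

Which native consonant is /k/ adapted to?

/ʔ/ is closest: same manner (stop), place distance 2 (velar→glottal), same voicing; total 2. Next closest is /t/ at distance 3.

ʔ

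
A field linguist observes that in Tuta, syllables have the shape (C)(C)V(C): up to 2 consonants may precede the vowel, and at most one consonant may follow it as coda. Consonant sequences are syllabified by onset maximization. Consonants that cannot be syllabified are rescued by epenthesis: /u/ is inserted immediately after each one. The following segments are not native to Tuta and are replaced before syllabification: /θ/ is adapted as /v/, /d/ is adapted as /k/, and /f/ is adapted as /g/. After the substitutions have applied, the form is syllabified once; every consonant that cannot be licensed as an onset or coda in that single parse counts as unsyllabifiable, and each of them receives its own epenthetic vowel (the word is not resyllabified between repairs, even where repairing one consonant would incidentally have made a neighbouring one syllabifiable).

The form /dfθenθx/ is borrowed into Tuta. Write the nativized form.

kugvenvuxu

Substitution: /d/ → /k/, /f/ → /g/, /θ/ → /v/, giving /kgvenvx/.
The consonants /k/, /v/, /x/ cannot be parsed into a legal (C)(C)V(C) syllable (at most one coda consonant is licensed; onsets may contain at most 2 consonants).
Inserting the epenthetic vowel yields /k/ → /ku/, /v/ → /vu/, /x/ → /xu/.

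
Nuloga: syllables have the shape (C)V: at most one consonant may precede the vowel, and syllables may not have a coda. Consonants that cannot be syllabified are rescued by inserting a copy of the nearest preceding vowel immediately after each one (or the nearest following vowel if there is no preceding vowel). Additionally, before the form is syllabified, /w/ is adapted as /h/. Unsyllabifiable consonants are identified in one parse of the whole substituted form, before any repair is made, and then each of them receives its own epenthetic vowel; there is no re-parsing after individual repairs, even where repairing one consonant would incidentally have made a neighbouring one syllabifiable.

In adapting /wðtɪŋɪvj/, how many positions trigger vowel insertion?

4

After substitution the input is /hðtɪŋɪvj/.
The unsyllabifiable consonants are /h/, /ð/, /v/, /j/; each receives one epenthetic vowel.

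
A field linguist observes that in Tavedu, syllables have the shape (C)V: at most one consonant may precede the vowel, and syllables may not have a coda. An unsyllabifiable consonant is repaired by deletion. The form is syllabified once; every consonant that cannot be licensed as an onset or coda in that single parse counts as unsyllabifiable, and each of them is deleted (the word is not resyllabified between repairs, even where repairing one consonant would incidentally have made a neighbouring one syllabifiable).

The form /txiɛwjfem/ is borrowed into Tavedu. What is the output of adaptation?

xiɛfe

The consonants /t/, /w/, /j/, /m/ cannot be parsed into a legal (C)V syllable (no codas are permitted; onsets are limited to one consonant).
Each unlicensed consonant is deleted: /t/, /w/, /j/, /m/.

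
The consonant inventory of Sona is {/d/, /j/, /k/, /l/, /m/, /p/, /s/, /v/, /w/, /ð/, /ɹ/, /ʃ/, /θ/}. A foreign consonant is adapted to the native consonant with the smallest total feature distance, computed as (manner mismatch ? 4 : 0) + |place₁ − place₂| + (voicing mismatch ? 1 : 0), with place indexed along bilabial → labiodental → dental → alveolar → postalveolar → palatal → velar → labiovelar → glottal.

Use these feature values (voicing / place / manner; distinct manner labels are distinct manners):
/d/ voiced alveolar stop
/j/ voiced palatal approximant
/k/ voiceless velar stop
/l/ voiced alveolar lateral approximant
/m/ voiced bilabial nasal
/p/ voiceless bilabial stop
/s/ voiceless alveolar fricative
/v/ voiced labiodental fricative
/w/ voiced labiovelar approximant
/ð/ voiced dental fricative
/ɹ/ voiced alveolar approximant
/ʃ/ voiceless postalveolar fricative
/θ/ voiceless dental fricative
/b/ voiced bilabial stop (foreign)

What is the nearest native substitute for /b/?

p

/p/ is closest: same manner (stop), place distance 0 (bilabial→bilabial), voicing differs (+1); total 1. Next closest is /d/ at distance 3.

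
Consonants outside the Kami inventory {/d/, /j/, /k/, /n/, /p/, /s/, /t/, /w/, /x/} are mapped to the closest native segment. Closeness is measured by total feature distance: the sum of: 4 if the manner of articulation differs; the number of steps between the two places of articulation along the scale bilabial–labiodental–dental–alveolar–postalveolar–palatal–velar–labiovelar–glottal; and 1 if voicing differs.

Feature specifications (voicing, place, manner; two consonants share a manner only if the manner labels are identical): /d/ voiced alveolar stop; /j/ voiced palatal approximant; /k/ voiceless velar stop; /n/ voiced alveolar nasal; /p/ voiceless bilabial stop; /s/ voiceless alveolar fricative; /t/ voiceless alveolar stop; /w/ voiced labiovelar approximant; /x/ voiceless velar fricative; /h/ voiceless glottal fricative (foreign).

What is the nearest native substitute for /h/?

/x/ is closest: same manner (fricative), place distance 2 (glottal→velar), same voicing; total 2. Next closest is /s/ at distance 5.

x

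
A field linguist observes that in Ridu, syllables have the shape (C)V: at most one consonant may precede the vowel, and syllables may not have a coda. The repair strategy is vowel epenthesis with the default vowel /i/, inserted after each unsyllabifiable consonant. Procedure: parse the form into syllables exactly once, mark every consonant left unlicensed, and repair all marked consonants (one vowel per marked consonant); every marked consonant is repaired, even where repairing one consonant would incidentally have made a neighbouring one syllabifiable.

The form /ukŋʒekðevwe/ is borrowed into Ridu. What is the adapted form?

ukiŋiʒekiðeviwe

The consonants /k/, /ŋ/, /k/, /v/ cannot be parsed into a legal (C)V syllable (no codas are permitted; onsets are limited to one consonant).
Epenthesis after each stranded consonant: /k/ → /ki/, /ŋ/ → /ŋi/, /k/ → /ki/, /v/ → /vi/.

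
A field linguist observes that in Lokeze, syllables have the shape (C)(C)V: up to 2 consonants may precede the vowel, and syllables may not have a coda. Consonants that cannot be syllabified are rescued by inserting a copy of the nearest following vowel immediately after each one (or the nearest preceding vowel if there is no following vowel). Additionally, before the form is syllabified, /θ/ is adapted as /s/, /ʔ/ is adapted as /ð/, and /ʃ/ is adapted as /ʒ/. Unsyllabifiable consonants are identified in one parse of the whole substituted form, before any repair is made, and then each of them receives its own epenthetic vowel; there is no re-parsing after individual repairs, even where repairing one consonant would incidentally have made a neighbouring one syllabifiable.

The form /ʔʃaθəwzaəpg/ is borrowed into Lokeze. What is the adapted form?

ðʒasəwzaəpəgə

Substitution: /ʔ/ → /ð/, /ʃ/ → /ʒ/, /θ/ → /s/, giving /ðʒasəwzaəpg/.
Under (C)(C)V, the unsyllabifiable consonants are /p/, /g/ (no codas are permitted; onsets may contain at most 2 consonants).
Inserting the epenthetic vowel yields /p/ → /pə/, /g/ → /gə/.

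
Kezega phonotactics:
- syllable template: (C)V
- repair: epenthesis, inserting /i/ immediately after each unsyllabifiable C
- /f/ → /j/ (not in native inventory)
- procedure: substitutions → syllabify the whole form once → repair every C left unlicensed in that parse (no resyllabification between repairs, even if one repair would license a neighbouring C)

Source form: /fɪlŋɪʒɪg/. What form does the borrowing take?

Substitution: /f/ → /j/, giving /jɪlŋɪʒɪg/.
Syllabifying with onset maximization leaves /l/, /g/ stranded (no codas are permitted; onsets are limited to one consonant).
Epenthesis after each stranded consonant: /l/ → /li/, /g/ → /gi/.

jɪliŋɪʒɪgi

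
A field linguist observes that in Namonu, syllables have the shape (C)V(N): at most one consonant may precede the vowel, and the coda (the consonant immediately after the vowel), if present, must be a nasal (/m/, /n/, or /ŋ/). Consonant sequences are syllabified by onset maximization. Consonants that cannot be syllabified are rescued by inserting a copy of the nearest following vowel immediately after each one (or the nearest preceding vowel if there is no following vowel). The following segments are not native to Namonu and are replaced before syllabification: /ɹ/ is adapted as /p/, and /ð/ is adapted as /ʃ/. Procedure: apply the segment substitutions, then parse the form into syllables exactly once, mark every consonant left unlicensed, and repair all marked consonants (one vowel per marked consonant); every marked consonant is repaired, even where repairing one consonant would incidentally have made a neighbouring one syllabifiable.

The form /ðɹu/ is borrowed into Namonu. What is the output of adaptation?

Substitution: /ð/ → /ʃ/, /ɹ/ → /p/, giving /ʃpu/.
Syllabifying with onset maximization leaves /ʃ/ stranded (only a nasal (/m/, /n/, or /ŋ/) is licensed in coda position; onsets are limited to one consonant).
Epenthesis after each stranded consonant: /ʃ/ → /ʃu/.

ʃupu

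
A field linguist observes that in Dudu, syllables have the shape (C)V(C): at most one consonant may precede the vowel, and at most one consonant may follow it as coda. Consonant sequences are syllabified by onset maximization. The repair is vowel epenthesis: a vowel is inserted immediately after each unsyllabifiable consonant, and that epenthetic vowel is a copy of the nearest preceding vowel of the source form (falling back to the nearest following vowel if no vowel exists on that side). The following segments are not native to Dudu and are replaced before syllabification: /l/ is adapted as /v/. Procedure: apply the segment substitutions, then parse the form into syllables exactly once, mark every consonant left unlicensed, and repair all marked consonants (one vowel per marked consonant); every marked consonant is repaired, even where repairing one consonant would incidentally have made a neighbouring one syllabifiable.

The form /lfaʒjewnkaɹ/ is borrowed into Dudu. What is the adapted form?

Substitution: /l/ → /v/, giving /vfaʒjewnkaɹ/.
The consonants /v/, /n/ cannot be parsed into a legal (C)V(C) syllable (at most one coda consonant is licensed; onsets are limited to one consonant).
Each unlicensed consonant becomes the onset of a new syllable: /v/ → /va/, /n/ → /ne/.

vafaʒjewnekaɹ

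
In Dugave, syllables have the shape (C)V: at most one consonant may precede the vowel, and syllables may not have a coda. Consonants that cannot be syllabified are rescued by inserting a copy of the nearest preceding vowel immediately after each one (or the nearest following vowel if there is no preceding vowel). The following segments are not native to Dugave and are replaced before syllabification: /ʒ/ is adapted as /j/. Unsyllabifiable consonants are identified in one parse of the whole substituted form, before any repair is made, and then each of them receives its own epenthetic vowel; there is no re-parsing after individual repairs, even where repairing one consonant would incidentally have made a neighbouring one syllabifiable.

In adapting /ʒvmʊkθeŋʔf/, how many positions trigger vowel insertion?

After substitution the input is /jvmʊkθeŋʔf/.
The unsyllabifiable consonants are /j/, /v/, /k/, /ŋ/, /ʔ/, /f/; each receives one epenthetic vowel.

6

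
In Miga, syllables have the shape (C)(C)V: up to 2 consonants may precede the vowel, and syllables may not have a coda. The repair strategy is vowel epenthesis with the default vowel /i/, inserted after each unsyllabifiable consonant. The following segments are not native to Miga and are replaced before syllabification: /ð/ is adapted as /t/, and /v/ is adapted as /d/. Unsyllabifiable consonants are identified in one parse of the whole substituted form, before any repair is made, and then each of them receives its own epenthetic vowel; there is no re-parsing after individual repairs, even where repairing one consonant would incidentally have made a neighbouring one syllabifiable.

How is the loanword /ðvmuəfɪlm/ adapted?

tidmuəfɪlimi

Substitution: /ð/ → /t/, /v/ → /d/, giving /tdmuəfɪlm/.
Under (C)(C)V, the unsyllabifiable consonants are /t/, /l/, /m/ (no codas are permitted; onsets may contain at most 2 consonants).
Inserting the epenthetic vowel yields /t/ → /ti/, /l/ → /li/, /m/ → /mi/.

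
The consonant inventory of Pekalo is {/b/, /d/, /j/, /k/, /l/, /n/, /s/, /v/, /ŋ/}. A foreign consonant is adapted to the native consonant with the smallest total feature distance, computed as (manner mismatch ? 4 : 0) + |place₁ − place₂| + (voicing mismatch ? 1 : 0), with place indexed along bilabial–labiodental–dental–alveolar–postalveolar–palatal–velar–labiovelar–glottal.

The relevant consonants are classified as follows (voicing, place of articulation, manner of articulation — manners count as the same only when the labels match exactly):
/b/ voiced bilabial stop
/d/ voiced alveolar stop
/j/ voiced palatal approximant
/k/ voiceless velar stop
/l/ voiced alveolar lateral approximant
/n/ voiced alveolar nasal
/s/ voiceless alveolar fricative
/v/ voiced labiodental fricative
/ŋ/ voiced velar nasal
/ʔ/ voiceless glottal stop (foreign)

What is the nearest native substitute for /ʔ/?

k

/k/ is closest: same manner (stop), place distance 2 (glottal→velar), same voicing; total 2. Next closest is /d/ at distance 6.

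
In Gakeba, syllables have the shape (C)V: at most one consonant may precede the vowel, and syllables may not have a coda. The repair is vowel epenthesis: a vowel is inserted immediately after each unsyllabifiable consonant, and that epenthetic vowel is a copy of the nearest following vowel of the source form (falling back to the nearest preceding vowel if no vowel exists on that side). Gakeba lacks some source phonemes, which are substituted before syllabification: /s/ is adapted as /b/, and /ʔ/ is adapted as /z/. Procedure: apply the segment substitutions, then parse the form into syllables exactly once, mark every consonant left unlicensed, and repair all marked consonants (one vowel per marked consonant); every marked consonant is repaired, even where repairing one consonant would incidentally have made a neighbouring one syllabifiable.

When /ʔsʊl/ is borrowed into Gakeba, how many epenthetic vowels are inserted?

After substitution the input is /zbʊl/.
The unsyllabifiable consonants are /z/, /l/; each receives one epenthetic vowel.

2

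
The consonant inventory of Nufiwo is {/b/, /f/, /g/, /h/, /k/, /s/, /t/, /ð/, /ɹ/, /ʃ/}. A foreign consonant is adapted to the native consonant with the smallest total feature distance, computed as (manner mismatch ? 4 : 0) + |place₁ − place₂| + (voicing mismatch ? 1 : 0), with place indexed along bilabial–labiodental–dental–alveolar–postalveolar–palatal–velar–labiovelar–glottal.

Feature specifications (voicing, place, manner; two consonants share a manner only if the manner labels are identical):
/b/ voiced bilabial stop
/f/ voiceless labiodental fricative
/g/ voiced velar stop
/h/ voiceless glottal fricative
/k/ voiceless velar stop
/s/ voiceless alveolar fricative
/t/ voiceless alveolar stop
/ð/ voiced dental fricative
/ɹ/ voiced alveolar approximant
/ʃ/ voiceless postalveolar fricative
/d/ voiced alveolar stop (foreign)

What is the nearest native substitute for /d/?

t

/t/ is closest: same manner (stop), place distance 0 (alveolar→alveolar), voicing differs (+1); total 1. Next closest is /b/ at distance 3.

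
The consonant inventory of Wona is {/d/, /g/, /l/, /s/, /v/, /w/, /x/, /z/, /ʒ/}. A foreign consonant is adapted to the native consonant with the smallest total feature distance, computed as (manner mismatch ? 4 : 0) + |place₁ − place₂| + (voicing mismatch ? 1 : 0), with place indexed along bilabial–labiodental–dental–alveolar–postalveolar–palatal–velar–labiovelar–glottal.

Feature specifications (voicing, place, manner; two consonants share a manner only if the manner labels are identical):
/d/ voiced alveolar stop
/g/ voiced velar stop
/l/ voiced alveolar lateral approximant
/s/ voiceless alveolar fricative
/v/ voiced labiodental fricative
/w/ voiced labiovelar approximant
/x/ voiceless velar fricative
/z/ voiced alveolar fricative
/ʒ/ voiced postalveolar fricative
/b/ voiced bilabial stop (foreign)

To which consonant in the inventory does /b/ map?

d

/d/ is closest: same manner (stop), place distance 3 (bilabial→alveolar), same voicing; total 3. Next closest is /v/ at distance 5.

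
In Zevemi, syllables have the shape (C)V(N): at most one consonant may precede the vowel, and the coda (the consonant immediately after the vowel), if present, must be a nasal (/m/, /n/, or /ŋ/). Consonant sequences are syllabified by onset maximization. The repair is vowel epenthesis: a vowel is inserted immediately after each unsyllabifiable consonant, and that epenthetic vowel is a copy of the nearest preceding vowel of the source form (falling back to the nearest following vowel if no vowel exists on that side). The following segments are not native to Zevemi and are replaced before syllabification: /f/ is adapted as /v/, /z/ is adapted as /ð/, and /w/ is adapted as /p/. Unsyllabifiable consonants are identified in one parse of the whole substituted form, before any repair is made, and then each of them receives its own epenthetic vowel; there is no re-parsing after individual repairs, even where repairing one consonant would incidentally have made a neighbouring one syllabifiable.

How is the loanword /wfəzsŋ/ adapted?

Substitution: /w/ → /p/, /f/ → /v/, /z/ → /ð/, giving /pvəðsŋ/.
Under (C)V(N), the unsyllabifiable consonants are /p/, /ð/, /s/, /ŋ/ (only a nasal (/m/, /n/, or /ŋ/) is licensed in coda position; onsets are limited to one consonant).
Epenthesis after each stranded consonant: /p/ → /pə/, /ð/ → /ðə/, /s/ → /sə/, /ŋ/ → /ŋə/.

pəvəðəsəŋə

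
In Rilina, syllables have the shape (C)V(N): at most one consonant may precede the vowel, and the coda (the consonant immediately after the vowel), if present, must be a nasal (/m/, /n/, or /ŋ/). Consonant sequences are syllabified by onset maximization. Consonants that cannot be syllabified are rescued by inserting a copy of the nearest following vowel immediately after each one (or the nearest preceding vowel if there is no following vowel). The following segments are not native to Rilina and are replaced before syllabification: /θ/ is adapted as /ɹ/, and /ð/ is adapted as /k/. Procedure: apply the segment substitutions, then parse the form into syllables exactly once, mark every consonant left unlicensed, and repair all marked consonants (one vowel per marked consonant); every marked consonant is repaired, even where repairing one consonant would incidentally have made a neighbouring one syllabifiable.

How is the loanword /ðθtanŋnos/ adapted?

kaɹatanŋonoso

Substitution: /ð/ → /k/, /θ/ → /ɹ/, giving /kɹtanŋnos/.
Syllabifying with onset maximization leaves /k/, /ɹ/, /ŋ/, /s/ stranded (only a nasal (/m/, /n/, or /ŋ/) is licensed in coda position; onsets are limited to one consonant).
Epenthesis after each stranded consonant: /k/ → /ka/, /ɹ/ → /ɹa/, /ŋ/ → /ŋo/, /s/ → /so/.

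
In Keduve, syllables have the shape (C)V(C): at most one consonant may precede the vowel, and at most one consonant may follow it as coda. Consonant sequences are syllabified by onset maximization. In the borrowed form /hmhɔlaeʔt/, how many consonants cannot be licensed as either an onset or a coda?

Syllabifying with onset maximization leaves /h/, /m/, /t/ stranded (at most one coda consonant is licensed; onsets are limited to one consonant).

3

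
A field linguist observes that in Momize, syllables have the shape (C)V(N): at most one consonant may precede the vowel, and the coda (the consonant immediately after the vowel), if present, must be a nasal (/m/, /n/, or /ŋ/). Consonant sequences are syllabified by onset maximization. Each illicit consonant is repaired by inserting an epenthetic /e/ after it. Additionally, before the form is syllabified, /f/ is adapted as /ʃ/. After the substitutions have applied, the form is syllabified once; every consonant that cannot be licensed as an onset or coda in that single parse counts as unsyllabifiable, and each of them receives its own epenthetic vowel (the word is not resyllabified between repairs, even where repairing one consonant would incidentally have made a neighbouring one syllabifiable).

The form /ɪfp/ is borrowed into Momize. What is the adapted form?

ɪʃepe

Substitution: /f/ → /ʃ/, giving /ɪʃp/.
Under (C)V(N), the unsyllabifiable consonants are /ʃ/, /p/ (only a nasal (/m/, /n/, or /ŋ/) is licensed in coda position; onsets are limited to one consonant).
Inserting the epenthetic vowel yields /ʃ/ → /ʃe/, /p/ → /pe/.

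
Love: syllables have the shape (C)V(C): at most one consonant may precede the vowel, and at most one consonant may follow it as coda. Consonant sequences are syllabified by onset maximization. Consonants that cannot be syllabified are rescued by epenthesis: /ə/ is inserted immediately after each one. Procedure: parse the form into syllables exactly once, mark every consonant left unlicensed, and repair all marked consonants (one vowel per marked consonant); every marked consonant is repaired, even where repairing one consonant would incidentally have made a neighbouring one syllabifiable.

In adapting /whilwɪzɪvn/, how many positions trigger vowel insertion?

2

The unsyllabifiable consonants are /w/, /n/; each receives one epenthetic vowel.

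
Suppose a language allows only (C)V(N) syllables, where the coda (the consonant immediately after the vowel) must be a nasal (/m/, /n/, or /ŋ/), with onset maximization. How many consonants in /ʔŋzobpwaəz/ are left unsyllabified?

5

Under (C)V(N), the unsyllabifiable consonants are /ʔ/, /ŋ/, /b/, /p/, /z/ (only a nasal (/m/, /n/, or /ŋ/) is licensed in coda position; onsets are limited to one consonant).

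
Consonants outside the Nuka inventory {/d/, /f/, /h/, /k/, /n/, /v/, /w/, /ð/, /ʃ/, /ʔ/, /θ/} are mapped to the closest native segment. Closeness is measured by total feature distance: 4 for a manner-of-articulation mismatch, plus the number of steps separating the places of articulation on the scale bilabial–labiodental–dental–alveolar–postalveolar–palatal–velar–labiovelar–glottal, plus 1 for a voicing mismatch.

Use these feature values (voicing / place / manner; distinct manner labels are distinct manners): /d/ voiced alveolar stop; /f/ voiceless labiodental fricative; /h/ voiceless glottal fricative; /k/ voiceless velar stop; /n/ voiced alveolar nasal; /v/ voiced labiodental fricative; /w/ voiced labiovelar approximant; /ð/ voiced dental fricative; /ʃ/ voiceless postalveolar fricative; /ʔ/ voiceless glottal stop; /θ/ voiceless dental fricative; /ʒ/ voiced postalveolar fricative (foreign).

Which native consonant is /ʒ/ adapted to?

/ʃ/ is closest: same manner (fricative), place distance 0 (postalveolar→postalveolar), voicing differs (+1); total 1. Next closest is /ð/ at distance 2.

ʃ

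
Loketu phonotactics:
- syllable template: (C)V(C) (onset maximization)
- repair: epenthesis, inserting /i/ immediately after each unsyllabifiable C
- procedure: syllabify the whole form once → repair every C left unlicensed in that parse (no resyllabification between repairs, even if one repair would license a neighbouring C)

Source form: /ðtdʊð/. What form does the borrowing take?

ðitidʊð

Syllabifying with onset maximization leaves /ð/, /t/ stranded (at most one coda consonant is licensed; onsets are limited to one consonant).
Each unlicensed consonant becomes the onset of a new syllable: /ð/ → /ði/, /t/ → /ti/.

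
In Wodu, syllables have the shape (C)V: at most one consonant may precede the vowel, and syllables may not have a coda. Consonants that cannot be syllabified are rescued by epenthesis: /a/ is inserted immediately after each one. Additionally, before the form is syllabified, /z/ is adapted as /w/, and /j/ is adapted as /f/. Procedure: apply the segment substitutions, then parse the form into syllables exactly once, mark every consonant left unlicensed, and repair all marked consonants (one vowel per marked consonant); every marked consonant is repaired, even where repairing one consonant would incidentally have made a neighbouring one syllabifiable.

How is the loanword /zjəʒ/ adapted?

Substitution: /z/ → /w/, /j/ → /f/, giving /wfəʒ/.
Under (C)V, the unsyllabifiable consonants are /w/, /ʒ/ (no codas are permitted; onsets are limited to one consonant).
Each unlicensed consonant becomes the onset of a new syllable: /w/ → /wa/, /ʒ/ → /ʒa/.

wafəʒa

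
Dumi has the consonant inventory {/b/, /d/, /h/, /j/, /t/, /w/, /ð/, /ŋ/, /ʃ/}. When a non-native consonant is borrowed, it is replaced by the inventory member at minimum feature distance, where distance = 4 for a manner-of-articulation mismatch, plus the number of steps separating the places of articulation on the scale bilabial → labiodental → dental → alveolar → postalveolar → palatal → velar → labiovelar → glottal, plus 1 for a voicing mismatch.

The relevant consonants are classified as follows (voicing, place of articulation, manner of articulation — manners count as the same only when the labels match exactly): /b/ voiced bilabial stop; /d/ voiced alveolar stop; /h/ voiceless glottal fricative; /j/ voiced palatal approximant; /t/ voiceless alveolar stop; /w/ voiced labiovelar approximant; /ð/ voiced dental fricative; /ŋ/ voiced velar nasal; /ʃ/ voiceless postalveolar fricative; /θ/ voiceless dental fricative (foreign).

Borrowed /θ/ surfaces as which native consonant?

ð

/ð/ is closest: same manner (fricative), place distance 0 (dental→dental), voicing differs (+1); total 1. Next closest is /ʃ/ at distance 2.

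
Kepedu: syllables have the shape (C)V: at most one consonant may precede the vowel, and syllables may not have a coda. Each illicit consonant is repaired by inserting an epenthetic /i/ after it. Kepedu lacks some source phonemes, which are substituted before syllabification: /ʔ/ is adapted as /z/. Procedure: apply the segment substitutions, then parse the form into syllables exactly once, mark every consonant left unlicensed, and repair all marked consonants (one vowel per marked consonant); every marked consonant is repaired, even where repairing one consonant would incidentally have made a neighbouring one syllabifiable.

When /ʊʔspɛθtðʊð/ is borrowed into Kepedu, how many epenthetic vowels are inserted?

After substitution the input is /ʊzspɛθtðʊð/.
The unsyllabifiable consonants are /z/, /s/, /θ/, /t/, /ð/; each receives one epenthetic vowel.

5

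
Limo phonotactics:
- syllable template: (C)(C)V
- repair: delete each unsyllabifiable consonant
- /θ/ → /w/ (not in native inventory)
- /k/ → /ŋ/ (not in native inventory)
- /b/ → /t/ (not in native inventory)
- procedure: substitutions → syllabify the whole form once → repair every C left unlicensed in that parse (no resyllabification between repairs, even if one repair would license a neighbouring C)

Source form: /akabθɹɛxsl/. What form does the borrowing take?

aŋawɹɛ

Substitution: /k/ → /ŋ/, /b/ → /t/, /θ/ → /w/, giving /aŋatwɹɛxsl/.
Under (C)(C)V, the unsyllabifiable consonants are /t/, /x/, /s/, /l/ (no codas are permitted; onsets may contain at most 2 consonants).
Deleting the stranded consonants removes /t/, /x/, /s/, /l/.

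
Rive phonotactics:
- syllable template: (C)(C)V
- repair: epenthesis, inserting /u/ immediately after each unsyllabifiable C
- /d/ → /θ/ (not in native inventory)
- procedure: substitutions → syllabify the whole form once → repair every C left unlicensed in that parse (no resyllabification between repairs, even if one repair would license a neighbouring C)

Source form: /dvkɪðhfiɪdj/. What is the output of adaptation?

Substitution: /d/ → /θ/, giving /θvkɪðhfiɪθj/.
Syllabifying with onset maximization leaves /θ/, /ð/, /θ/, /j/ stranded (no codas are permitted; onsets may contain at most 2 consonants).
Inserting the epenthetic vowel yields /θ/ → /θu/, /ð/ → /ðu/, /θ/ → /θu/, /j/ → /ju/.

θuvkɪðuhfiɪθuju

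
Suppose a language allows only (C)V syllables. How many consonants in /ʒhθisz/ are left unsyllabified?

The consonants /ʒ/, /h/, /s/, /z/ cannot be parsed into a legal (C)V syllable (no codas are permitted; onsets are limited to one consonant).

4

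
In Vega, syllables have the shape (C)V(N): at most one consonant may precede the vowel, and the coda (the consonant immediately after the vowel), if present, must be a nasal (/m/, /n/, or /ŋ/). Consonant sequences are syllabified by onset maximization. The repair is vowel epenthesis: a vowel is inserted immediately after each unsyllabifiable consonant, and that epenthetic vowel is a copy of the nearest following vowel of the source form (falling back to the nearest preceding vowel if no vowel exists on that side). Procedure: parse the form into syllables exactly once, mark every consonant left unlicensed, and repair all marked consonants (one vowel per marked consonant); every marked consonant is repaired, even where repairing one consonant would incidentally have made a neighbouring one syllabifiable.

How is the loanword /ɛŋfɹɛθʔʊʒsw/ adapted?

ɛŋfɛɹɛθʊʔʊʒʊsʊwʊ

Syllabifying with onset maximization leaves /f/, /θ/, /ʒ/, /s/, /w/ stranded (only a nasal (/m/, /n/, or /ŋ/) is licensed in coda position; onsets are limited to one consonant).
Epenthesis after each stranded consonant: /f/ → /fɛ/, /θ/ → /θʊ/, /ʒ/ → /ʒʊ/, /s/ → /sʊ/, /w/ → /wʊ/.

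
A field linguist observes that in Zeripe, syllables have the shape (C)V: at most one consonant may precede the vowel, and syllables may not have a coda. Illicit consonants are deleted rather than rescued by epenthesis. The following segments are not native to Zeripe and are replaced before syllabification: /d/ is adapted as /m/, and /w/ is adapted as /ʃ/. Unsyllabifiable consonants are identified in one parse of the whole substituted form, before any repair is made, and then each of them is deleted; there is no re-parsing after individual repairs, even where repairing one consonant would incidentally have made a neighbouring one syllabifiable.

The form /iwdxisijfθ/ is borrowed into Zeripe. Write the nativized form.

Substitution: /w/ → /ʃ/, /d/ → /m/, giving /iʃmxisijfθ/.
The consonants /ʃ/, /m/, /j/, /f/, /θ/ cannot be parsed into a legal (C)V syllable (no codas are permitted; onsets are limited to one consonant).
Deleting the stranded consonants removes /ʃ/, /m/, /j/, /f/, /θ/.

ixisi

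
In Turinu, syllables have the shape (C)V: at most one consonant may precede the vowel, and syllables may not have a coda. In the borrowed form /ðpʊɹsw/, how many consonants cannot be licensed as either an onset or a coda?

4

The consonants /ð/, /ɹ/, /s/, /w/ cannot be parsed into a legal (C)V syllable (no codas are permitted; onsets are limited to one consonant).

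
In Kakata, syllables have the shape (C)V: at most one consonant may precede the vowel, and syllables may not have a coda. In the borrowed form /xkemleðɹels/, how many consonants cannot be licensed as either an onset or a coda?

The consonants /x/, /m/, /ð/, /l/, /s/ cannot be parsed into a legal (C)V syllable (no codas are permitted; onsets are limited to one consonant).

5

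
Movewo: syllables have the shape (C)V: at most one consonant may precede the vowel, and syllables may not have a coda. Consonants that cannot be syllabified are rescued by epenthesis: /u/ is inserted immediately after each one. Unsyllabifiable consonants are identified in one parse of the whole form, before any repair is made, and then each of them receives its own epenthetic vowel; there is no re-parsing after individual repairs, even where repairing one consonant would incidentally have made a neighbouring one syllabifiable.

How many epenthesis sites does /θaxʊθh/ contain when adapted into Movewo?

2

The unsyllabifiable consonants are /θ/, /h/; each receives one epenthetic vowel.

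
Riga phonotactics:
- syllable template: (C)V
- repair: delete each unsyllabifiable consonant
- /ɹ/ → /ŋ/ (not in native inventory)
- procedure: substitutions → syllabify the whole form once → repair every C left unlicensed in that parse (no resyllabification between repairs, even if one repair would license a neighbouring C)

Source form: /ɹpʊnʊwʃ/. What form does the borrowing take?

Substitution: /ɹ/ → /ŋ/, giving /ŋpʊnʊwʃ/.
The consonants /ŋ/, /w/, /ʃ/ cannot be parsed into a legal (C)V syllable (no codas are permitted; onsets are limited to one consonant).
Deleting the stranded consonants removes /ŋ/, /w/, /ʃ/.

pʊnʊ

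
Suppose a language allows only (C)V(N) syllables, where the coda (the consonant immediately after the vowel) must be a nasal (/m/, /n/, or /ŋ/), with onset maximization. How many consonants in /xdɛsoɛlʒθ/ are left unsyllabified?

The consonants /x/, /l/, /ʒ/, /θ/ cannot be parsed into a legal (C)V(N) syllable (only a nasal (/m/, /n/, or /ŋ/) is licensed in coda position; onsets are limited to one consonant).

4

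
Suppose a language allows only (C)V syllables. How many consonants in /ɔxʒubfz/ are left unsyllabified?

The consonants /x/, /b/, /f/, /z/ cannot be parsed into a legal (C)V syllable (no codas are permitted; onsets are limited to one consonant).

4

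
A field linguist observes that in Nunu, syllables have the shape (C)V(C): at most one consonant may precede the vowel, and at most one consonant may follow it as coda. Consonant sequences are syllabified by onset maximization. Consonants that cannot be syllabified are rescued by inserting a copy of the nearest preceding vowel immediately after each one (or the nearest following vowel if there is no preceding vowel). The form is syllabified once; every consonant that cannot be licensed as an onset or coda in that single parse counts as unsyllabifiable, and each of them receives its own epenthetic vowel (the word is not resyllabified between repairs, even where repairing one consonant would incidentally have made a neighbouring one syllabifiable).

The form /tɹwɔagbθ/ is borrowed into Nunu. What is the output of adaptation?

Syllabifying with onset maximization leaves /t/, /ɹ/, /b/, /θ/ stranded (at most one coda consonant is licensed; onsets are limited to one consonant).
Epenthesis after each stranded consonant: /t/ → /tɔ/, /ɹ/ → /ɹɔ/, /b/ → /ba/, /θ/ → /θa/.

tɔɹɔwɔagbaθa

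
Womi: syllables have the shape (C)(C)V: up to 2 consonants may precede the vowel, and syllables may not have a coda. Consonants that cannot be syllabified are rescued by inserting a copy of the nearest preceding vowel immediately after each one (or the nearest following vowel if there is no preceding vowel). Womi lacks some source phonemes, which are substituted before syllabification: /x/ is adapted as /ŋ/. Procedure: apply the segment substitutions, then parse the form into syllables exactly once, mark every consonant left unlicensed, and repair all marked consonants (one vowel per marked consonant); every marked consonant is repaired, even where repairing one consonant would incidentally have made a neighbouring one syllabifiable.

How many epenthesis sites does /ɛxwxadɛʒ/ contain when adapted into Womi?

2

After substitution the input is /ɛŋwŋadɛʒ/.
The unsyllabifiable consonants are /ŋ/, /ʒ/; each receives one epenthetic vowel.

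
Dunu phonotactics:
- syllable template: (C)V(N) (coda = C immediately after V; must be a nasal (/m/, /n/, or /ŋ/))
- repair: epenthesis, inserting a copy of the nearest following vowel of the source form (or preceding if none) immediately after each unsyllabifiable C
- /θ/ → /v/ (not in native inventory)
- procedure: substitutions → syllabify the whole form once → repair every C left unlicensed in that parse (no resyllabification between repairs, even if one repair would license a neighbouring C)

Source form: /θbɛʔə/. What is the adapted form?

Substitution: /θ/ → /v/, giving /vbɛʔə/.
The consonants /v/ cannot be parsed into a legal (C)V(N) syllable (only a nasal (/m/, /n/, or /ŋ/) is licensed in coda position; onsets are limited to one consonant).
Each unlicensed consonant becomes the onset of a new syllable: /v/ → /vɛ/.

vɛbɛʔə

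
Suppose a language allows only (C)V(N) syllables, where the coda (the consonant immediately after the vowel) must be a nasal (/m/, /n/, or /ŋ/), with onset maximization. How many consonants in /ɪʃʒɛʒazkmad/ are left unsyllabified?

Under (C)V(N), the unsyllabifiable consonants are /ʃ/, /z/, /k/, /d/ (only a nasal (/m/, /n/, or /ŋ/) is licensed in coda position; onsets are limited to one consonant).

4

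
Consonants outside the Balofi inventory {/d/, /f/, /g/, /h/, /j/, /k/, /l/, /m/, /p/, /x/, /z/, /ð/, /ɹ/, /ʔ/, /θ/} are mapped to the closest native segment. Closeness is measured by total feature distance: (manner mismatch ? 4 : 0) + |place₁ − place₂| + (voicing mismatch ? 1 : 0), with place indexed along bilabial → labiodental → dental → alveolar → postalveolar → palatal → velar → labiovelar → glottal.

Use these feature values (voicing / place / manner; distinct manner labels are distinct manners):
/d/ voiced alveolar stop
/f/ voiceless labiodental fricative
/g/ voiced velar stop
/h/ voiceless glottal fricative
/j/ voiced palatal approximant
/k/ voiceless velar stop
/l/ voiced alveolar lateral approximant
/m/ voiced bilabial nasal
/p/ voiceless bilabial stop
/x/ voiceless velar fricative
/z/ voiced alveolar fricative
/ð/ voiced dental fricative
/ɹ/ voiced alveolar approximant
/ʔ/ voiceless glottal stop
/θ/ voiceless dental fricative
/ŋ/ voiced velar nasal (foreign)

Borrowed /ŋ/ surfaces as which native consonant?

g

/g/ is closest: manner differs (nasal→stop, +4), place distance 0 (velar→velar), same voicing; total 4. Next closest is /j/ at distance 5.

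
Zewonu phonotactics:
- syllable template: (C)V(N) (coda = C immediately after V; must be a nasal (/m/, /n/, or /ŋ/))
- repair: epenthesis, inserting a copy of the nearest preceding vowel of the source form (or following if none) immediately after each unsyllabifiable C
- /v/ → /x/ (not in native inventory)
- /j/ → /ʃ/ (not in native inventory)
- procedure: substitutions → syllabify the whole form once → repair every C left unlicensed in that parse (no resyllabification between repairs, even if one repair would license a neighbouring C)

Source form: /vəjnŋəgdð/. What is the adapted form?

xəʃənəŋəgədəðə

Substitution: /v/ → /x/, /j/ → /ʃ/, giving /xəʃnŋəgdð/.
Syllabifying with onset maximization leaves /ʃ/, /n/, /g/, /d/, /ð/ stranded (only a nasal (/m/, /n/, or /ŋ/) is licensed in coda position; onsets are limited to one consonant).
Inserting the epenthetic vowel yields /ʃ/ → /ʃə/, /n/ → /nə/, /g/ → /gə/, /d/ → /də/, /ð/ → /ðə/.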